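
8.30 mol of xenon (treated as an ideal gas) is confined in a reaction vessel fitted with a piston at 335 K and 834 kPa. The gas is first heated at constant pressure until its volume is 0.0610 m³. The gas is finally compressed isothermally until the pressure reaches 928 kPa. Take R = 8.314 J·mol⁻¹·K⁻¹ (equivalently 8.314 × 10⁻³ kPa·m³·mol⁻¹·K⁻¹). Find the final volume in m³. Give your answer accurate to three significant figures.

From PV = nRT: V₁ = nRT₁/P₁ = 0.02772 m³.
Isobaric, so V/T is constant: P₂ = P₁; T₂ = T₁·(V₂/V₁) = 737.2 K.
Isothermal, so P V is constant: T₃ = T₂; V₃ = V₂·(P₂/P₃) = 0.05482 m³.

V₃ ≈ 0.0548 m³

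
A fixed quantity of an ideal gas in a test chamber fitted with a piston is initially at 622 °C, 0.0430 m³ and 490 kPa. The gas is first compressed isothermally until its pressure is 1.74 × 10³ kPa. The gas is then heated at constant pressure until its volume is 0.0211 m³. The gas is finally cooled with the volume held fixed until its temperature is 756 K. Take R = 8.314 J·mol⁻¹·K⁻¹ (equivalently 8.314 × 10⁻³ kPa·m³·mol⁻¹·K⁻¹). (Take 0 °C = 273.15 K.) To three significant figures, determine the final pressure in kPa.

P₄ ≈ 843 kPa

Convert: T₁ = 895.1 K.
Isothermal, so P V is constant: T₂ = T₁; V₂ = V₁·(P₁/P₂) = 0.01211 m³.
P constant ⇒ V ∝ T: P₃ = P₂; T₃ = T₂·(V₃/V₂) = 1560 K.
Isochoric, so P/T is constant: V₄ = V₃; P₄ = P₃·(T₄/T₃) = 843.4 kPa.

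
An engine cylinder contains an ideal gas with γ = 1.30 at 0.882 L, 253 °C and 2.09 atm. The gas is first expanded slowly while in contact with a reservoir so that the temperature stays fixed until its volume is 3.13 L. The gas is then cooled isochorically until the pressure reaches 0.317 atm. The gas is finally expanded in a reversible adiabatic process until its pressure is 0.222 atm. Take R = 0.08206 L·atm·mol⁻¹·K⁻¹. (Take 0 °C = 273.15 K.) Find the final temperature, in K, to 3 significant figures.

Convert: T₁ = 526.1 K.
Isothermal, so P V is constant: T₂ = T₁; P₂ = P₁·(V₁/V₂) = 0.5889 atm.
V constant ⇒ P ∝ T: V₃ = V₂; T₃ = T₂·(P₃/P₂) = 283.2 K.
Adiabatic (γ = 1.30), T V^(γ−1) and P V^γ constant: T₄ = T₃·(P₄/P₃)^((γ−1)/γ) = 260.9 K; V₄ = V₃·(P₃/P₄)^(1/γ) = 4.117 L.

T₄ ≈ 261 K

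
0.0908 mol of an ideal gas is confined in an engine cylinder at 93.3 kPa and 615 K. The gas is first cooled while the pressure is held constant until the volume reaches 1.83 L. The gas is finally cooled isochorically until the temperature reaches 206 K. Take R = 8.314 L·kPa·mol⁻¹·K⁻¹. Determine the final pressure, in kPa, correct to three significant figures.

P₃ ≈ 85.0 kPa

From PV = nRT: V₁ = nRT₁/P₁ = 4.976 L.
P constant ⇒ V ∝ T: P₂ = P₁; T₂ = T₁·(V₂/V₁) = 226.2 K.
V constant ⇒ P ∝ T: V₃ = V₂; P₃ = P₂·(T₃/T₂) = 84.98 kPa.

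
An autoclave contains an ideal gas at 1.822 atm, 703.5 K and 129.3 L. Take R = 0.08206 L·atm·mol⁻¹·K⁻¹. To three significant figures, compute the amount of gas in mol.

PV = nRT ⇒ n = PV/(RT) = (1.822 × 129.3) / (0.08206 × 703.5)

n ≈ 4.08 mol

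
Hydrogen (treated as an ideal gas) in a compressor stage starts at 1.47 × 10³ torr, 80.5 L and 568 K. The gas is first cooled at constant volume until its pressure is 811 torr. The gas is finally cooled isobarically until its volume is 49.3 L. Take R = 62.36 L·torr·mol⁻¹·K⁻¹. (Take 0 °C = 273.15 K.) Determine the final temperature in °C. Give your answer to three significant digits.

T₃ ≈ -81.2 °C

Isochoric, so P/T is constant: V₂ = V₁; T₂ = T₁·(P₂/P₁) = 313.4 K.
P constant ⇒ V ∝ T: P₃ = P₂; T₃ = T₂·(V₃/V₂) = 191.9 K.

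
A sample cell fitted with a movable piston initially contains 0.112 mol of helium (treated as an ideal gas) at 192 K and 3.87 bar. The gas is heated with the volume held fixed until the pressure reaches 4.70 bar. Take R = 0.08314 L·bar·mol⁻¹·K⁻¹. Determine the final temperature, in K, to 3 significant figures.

T₂ ≈ 233 K

From PV = nRT: V₁ = nRT₁/P₁ = 0.4620 L.
V constant ⇒ P ∝ T: V₂ = V₁; T₂ = T₁·(P₂/P₁) = 233.2 K.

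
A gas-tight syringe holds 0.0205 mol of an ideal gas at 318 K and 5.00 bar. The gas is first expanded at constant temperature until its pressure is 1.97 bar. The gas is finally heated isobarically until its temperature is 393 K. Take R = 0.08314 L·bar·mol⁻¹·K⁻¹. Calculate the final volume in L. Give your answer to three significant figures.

V₃ ≈ 0.340 L

From PV = nRT: V₁ = nRT₁/P₁ = 0.1084 L.
Isothermal, so P V is constant: T₂ = T₁; V₂ = V₁·(P₁/P₂) = 0.2751 L.
P constant ⇒ V ∝ T: P₃ = P₂; V₃ = V₂·(T₃/T₂) = 0.3400 L.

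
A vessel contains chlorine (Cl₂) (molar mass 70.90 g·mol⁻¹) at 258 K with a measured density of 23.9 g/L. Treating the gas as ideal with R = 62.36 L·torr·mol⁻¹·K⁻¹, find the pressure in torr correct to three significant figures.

P ≈ 5.42e+03 torr

ρ = PM/(RT) ⇒ P = ρRT/M = (23.9 × 62.36 × 258.0) / 70.90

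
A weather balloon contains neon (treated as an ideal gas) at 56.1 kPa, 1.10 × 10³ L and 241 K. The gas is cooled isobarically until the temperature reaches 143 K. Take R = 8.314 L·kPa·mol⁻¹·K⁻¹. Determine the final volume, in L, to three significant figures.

P constant ⇒ V ∝ T: P₂ = P₁; V₂ = V₁·(T₂/T₁) = 652.7 L.

V₂ ≈ 653 L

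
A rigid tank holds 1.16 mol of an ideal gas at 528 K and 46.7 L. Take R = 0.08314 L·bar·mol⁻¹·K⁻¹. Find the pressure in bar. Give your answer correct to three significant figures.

P ≈ 1.09 bar

PV = nRT ⇒ P = nRT/V = (1.16 × 0.08314 × 528) / 46.7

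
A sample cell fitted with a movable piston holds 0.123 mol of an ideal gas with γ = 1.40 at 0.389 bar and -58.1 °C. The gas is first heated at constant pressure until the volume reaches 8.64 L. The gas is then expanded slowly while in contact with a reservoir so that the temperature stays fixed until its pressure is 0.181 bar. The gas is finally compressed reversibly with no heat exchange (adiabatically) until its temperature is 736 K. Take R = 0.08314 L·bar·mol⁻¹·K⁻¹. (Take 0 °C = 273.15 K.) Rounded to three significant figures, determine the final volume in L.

V₄ ≈ 2.47 L

Convert: T₁ = 215.0 K.
From PV = nRT: V₁ = nRT₁/P₁ = 5.653 L.
Isobaric, so V/T is constant: P₂ = P₁; T₂ = T₁·(V₂/V₁) = 328.7 K.
Isothermal, so P V is constant: T₃ = T₂; V₃ = V₂·(P₂/P₃) = 18.57 L.
Adiabatic (γ = 1.40), T V^(γ−1) and P V^γ constant: P₄ = P₃·(T₄/T₃)^(γ/(γ−1)) = 3.042 bar; V₄ = V₃·(T₃/T₄)^(1/(γ−1)) = 2.474 L.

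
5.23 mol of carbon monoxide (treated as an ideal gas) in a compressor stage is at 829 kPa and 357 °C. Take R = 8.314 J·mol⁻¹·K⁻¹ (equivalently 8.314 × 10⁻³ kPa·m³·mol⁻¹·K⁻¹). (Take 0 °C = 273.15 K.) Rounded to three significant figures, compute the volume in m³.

V ≈ 0.0331 m³

Convert: T = 630.15 K.
PV = nRT ⇒ V = nRT/P = (5.23 × 8.314 × 10⁻³ × 630.15) / 829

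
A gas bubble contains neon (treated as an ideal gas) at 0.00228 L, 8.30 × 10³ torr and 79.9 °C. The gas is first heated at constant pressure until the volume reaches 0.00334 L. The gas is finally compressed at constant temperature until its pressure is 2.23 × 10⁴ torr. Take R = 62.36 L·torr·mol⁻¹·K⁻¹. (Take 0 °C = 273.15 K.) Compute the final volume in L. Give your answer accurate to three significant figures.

Convert: T₁ = 353.0 K.
Isobaric, so V/T is constant: P₂ = P₁; T₂ = T₁·(V₂/V₁) = 517.2 K.
Isothermal, so P V is constant: T₃ = T₂; V₃ = V₂·(P₂/P₃) = 0.001243 L.

V₃ ≈ 0.00124 L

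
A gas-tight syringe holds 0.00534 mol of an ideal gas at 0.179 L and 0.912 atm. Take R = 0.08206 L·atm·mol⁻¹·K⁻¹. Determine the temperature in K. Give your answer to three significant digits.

T ≈ 373 K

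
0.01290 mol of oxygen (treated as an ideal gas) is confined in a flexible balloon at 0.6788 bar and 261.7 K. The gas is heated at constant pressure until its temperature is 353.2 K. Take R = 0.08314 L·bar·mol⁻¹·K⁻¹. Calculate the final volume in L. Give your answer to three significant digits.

V₂ ≈ 0.558 L

From PV = nRT: V₁ = nRT₁/P₁ = 0.4135 L.
Isobaric, so V/T is constant: P₂ = P₁; V₂ = V₁·(T₂/T₁) = 0.5581 L.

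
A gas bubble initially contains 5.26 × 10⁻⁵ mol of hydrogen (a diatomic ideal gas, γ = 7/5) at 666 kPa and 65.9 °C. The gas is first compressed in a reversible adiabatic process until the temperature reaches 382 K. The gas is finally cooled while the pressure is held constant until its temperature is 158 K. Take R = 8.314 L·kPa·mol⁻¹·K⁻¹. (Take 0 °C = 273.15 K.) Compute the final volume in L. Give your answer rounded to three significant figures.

V₃ ≈ 6.83e-05 L

Convert: T₁ = 339.0 K.
From PV = nRT: V₁ = nRT₁/P₁ = 0.0002226 L.
Reversible adiabatic, γ = 7/5: P₂ = P₁·(T₂/T₁)^(γ/(γ−1)) = 1011 kPa; V₂ = V₁·(T₁/T₂)^(1/(γ−1)) = 0.0001652 L.
Isobaric, so V/T is constant: P₃ = P₂; V₃ = V₂·(T₃/T₂) = 6.834e-05 L.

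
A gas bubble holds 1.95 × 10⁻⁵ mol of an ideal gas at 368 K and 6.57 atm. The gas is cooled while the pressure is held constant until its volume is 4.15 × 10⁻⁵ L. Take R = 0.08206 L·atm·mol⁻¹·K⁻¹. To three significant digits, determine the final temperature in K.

From PV = nRT: V₁ = nRT₁/P₁ = 8.963e-05 L.
Isobaric, so V/T is constant: P₂ = P₁; T₂ = T₁·(V₂/V₁) = 170.4 K.

T₂ ≈ 170 K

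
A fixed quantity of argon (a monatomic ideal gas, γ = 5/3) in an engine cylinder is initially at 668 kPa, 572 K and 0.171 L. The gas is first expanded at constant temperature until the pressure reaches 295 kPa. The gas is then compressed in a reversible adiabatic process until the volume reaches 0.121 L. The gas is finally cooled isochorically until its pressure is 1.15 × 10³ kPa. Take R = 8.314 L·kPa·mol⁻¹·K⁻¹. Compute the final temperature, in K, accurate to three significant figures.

T₄ ≈ 697 K

T constant ⇒ Boyle's law P V = const: T₂ = T₁; V₂ = V₁·(P₁/P₂) = 0.3872 L.
Adiabatic (γ = 5/3), T V^(γ−1) and P V^γ constant: T₃ = T₂·(V₂/V₃)^(γ−1) = 1242 K; P₃ = P₂·(V₂/V₃)^γ = 2050 kPa.
V constant ⇒ P ∝ T: V₄ = V₃; T₄ = T₃·(P₄/P₃) = 696.8 K.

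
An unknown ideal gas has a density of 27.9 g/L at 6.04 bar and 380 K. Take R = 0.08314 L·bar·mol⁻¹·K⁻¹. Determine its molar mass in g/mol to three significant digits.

M ≈ 146 g/mol

ρ = PM/(RT) ⇒ M = ρRT/P = (27.9 × 0.08314 × 380.0) / 6.04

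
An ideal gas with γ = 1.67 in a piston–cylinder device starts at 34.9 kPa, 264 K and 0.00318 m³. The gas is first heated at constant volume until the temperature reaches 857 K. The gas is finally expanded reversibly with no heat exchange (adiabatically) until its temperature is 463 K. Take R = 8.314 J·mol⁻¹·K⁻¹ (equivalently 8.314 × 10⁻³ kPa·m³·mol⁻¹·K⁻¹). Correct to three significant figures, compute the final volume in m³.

V₃ ≈ 0.00797 m³

V constant ⇒ P ∝ T: V₂ = V₁; P₂ = P₁·(T₂/T₁) = 113.3 kPa.
Reversible adiabatic, γ = 1.67: P₃ = P₂·(T₃/T₂)^(γ/(γ−1)) = 24.42 kPa; V₃ = V₂·(T₂/T₃)^(1/(γ−1)) = 0.007971 m³.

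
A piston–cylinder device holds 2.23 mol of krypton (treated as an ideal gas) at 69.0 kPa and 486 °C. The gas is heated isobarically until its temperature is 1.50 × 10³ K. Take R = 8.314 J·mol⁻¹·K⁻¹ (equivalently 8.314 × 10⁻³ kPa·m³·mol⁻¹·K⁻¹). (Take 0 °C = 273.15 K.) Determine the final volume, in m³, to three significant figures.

Convert: T₁ = 759.1 K.
From PV = nRT: V₁ = nRT₁/P₁ = 0.2040 m³.
P constant ⇒ V ∝ T: P₂ = P₁; V₂ = V₁·(T₂/T₁) = 0.4030 m³.

V₂ ≈ 0.403 m³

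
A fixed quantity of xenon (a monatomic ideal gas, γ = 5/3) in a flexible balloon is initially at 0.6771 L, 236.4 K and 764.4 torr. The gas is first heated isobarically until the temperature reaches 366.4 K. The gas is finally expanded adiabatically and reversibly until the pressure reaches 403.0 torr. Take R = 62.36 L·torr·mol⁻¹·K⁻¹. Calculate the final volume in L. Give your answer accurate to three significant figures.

Isobaric, so V/T is constant: P₂ = P₁; V₂ = V₁·(T₂/T₁) = 1.049 L.
Adiabatic (γ = 5/3), T V^(γ−1) and P V^γ constant: T₃ = T₂·(P₃/P₂)^((γ−1)/γ) = 283.6 K; V₃ = V₂·(P₂/P₃)^(1/γ) = 1.541 L.

V₃ ≈ 1.54 L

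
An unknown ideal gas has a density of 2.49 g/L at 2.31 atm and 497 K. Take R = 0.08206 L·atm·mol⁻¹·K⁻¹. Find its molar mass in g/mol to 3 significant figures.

M ≈ 44.0 g/mol

ρ = PM/(RT) ⇒ M = ρRT/P = (2.49 × 0.08206 × 497.0) / 2.31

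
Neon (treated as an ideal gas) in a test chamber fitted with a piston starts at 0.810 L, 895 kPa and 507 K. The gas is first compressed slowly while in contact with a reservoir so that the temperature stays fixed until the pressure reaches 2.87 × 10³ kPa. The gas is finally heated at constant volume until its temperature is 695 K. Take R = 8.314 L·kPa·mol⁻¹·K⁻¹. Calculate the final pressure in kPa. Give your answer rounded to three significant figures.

T constant ⇒ Boyle's law P V = const: T₂ = T₁; V₂ = V₁·(P₁/P₂) = 0.2526 L.
Isochoric, so P/T is constant: V₃ = V₂; P₃ = P₂·(T₃/T₂) = 3934 kPa.

P₃ ≈ 3.93e+03 kPa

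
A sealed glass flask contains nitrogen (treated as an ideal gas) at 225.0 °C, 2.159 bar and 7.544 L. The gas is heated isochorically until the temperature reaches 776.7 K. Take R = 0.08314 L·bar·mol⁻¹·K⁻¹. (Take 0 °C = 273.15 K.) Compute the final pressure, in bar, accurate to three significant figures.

P₂ ≈ 3.37 bar

Convert: T₁ = 498.1 K.
V constant ⇒ P ∝ T: V₂ = V₁; P₂ = P₁·(T₂/T₁) = 3.366 bar.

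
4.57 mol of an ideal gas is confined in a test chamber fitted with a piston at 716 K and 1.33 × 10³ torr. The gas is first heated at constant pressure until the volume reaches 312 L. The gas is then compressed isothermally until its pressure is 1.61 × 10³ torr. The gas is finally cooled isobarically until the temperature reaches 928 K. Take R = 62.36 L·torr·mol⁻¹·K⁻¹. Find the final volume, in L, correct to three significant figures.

From PV = nRT: V₁ = nRT₁/P₁ = 153.4 L.
P constant ⇒ V ∝ T: P₂ = P₁; T₂ = T₁·(V₂/V₁) = 1456 K.
T constant ⇒ Boyle's law P V = const: T₃ = T₂; V₃ = V₂·(P₂/P₃) = 257.7 L.
Isobaric, so V/T is constant: P₄ = P₃; V₄ = V₃·(T₄/T₃) = 164.3 L.

V₄ ≈ 164 L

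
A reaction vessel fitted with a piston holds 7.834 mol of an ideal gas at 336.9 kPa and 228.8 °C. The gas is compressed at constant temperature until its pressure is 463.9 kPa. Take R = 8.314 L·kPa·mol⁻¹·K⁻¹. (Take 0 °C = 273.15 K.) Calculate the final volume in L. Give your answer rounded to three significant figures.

Convert: T₁ = 501.9 K.
From PV = nRT: V₁ = nRT₁/P₁ = 97.04 L.
T constant ⇒ Boyle's law P V = const: T₂ = T₁; V₂ = V₁·(P₁/P₂) = 70.47 L.

V₂ ≈ 70.5 L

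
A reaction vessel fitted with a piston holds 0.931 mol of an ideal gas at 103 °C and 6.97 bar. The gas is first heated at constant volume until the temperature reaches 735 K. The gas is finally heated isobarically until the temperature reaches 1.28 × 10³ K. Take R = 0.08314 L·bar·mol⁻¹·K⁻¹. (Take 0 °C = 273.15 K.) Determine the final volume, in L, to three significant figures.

V₃ ≈ 7.27 L

Convert: T₁ = 376.1 K.
From PV = nRT: V₁ = nRT₁/P₁ = 4.177 L.
V constant ⇒ P ∝ T: V₂ = V₁; P₂ = P₁·(T₂/T₁) = 13.62 bar.
Isobaric, so V/T is constant: P₃ = P₂; V₃ = V₂·(T₃/T₂) = 7.275 L.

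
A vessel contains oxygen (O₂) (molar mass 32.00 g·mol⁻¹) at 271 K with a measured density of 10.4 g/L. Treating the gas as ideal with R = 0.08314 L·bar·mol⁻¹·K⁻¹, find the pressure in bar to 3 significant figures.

P ≈ 7.32 bar

ρ = PM/(RT) ⇒ P = ρRT/M = (10.4 × 0.08314 × 271.0) / 32.00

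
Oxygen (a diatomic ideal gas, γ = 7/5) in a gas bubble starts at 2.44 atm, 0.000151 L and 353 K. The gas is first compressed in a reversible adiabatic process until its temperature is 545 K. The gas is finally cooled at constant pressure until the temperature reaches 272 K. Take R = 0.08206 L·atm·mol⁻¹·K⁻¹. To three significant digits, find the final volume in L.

Reversible adiabatic, γ = 7/5: P₂ = P₁·(T₂/T₁)^(γ/(γ−1)) = 11.16 atm; V₂ = V₁·(T₁/T₂)^(1/(γ−1)) = 5.098e-05 L.
Isobaric, so V/T is constant: P₃ = P₂; V₃ = V₂·(T₃/T₂) = 2.544e-05 L.

V₃ ≈ 2.54e-05 L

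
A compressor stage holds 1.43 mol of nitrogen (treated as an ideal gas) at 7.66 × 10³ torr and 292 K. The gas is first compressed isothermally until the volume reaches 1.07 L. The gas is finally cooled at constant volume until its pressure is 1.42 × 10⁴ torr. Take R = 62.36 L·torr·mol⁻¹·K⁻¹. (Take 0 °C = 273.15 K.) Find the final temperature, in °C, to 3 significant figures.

From PV = nRT: V₁ = nRT₁/P₁ = 3.399 L.
T constant ⇒ Boyle's law P V = const: T₂ = T₁; P₂ = P₁·(V₁/V₂) = 2.434e+04 torr.
Isochoric, so P/T is constant: V₃ = V₂; T₃ = T₂·(P₃/P₂) = 170.4 K.

T₃ ≈ -103 °C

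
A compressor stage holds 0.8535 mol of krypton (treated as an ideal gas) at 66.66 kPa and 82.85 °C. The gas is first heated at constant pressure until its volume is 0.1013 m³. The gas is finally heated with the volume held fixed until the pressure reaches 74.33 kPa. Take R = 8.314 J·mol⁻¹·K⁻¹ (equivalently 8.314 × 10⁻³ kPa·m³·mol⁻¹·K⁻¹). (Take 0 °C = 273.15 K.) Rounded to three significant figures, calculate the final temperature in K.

Convert: T₁ = 356.0 K.
From PV = nRT: V₁ = nRT₁/P₁ = 0.03790 m³.
Isobaric, so V/T is constant: P₂ = P₁; T₂ = T₁·(V₂/V₁) = 951.6 K.
Isochoric, so P/T is constant: V₃ = V₂; T₃ = T₂·(P₃/P₂) = 1061 K.

T₃ ≈ 1.06e+03 K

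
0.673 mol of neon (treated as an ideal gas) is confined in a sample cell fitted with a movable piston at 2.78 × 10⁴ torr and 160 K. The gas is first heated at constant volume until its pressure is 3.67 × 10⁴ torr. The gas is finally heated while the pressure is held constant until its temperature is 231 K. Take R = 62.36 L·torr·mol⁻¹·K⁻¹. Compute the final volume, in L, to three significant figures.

From PV = nRT: V₁ = nRT₁/P₁ = 0.2415 L.
Isochoric, so P/T is constant: V₂ = V₁; T₂ = T₁·(P₂/P₁) = 211.2 K.
P constant ⇒ V ∝ T: P₃ = P₂; V₃ = V₂·(T₃/T₂) = 0.2642 L.

V₃ ≈ 0.264 L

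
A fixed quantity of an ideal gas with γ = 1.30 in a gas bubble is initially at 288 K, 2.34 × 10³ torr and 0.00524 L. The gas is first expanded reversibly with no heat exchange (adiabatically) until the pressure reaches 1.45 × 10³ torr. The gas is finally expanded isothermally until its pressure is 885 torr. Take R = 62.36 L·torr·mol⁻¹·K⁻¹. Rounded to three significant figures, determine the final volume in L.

Reversible adiabatic, γ = 1.30: T₂ = T₁·(P₂/P₁)^((γ−1)/γ) = 257.9 K; V₂ = V₁·(P₁/P₂)^(1/γ) = 0.007572 L.
T constant ⇒ Boyle's law P V = const: T₃ = T₂; V₃ = V₂·(P₂/P₃) = 0.01241 L.

V₃ ≈ 0.0124 L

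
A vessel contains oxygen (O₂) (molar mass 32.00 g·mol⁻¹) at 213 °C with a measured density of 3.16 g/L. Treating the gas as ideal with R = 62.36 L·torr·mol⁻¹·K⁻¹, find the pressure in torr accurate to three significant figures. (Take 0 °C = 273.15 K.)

P ≈ 2.99e+03 torr

ρ = PM/(RT) ⇒ P = ρRT/M = (3.16 × 62.36 × 486.1) / 32.00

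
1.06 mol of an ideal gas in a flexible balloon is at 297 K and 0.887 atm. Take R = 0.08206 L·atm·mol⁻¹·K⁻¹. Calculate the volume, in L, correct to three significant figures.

PV = nRT ⇒ V = nRT/P = (1.06 × 0.08206 × 297) / 0.887

V ≈ 29.1 L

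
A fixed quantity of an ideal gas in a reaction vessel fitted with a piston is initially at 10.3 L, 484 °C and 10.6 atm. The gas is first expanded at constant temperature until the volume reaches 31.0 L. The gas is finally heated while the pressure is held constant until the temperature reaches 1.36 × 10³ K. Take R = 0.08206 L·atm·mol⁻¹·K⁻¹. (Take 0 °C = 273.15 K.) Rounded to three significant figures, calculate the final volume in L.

Convert: T₁ = 757.1 K.
T constant ⇒ Boyle's law P V = const: T₂ = T₁; P₂ = P₁·(V₁/V₂) = 3.522 atm.
Isobaric, so V/T is constant: P₃ = P₂; V₃ = V₂·(T₃/T₂) = 55.68 L.

V₃ ≈ 55.7 L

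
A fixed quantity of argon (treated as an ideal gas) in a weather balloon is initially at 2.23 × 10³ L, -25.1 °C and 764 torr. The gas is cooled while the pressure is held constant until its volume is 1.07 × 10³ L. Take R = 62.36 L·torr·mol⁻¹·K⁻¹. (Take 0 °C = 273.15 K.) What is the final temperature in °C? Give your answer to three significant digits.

T₂ ≈ -154 °C

Convert: T₁ = 248.0 K.
P constant ⇒ V ∝ T: P₂ = P₁; T₂ = T₁·(V₂/V₁) = 119.0 K.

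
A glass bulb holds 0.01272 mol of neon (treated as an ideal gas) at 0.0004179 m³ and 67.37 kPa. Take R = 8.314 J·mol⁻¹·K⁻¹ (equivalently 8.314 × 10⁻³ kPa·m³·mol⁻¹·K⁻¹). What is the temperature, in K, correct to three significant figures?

T ≈ 266 K

PV = nRT ⇒ T = PV/(nR) = (67.37 × 0.0004179) / (0.01272 × 8.314 × 10⁻³)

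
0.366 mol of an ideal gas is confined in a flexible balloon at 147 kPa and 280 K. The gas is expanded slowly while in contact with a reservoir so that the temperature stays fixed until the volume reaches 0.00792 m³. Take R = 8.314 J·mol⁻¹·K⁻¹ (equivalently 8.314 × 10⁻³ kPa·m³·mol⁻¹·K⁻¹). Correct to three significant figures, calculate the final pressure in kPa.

From PV = nRT: V₁ = nRT₁/P₁ = 0.005796 m³.
Isothermal, so P V is constant: T₂ = T₁; P₂ = P₁·(V₁/V₂) = 107.6 kPa.

P₂ ≈ 108 kPa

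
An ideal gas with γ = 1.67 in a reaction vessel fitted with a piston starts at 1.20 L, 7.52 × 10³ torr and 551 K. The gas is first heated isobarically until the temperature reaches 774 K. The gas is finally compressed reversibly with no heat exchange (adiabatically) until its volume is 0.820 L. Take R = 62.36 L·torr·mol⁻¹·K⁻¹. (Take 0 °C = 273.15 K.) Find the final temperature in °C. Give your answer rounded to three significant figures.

P constant ⇒ V ∝ T: P₂ = P₁; V₂ = V₁·(T₂/T₁) = 1.686 L.
Adiabatic (γ = 1.67), T V^(γ−1) and P V^γ constant: T₃ = T₂·(V₂/V₃)^(γ−1) = 1254 K; P₃ = P₂·(V₂/V₃)^γ = 2.505e+04 torr.

T₃ ≈ 981 °C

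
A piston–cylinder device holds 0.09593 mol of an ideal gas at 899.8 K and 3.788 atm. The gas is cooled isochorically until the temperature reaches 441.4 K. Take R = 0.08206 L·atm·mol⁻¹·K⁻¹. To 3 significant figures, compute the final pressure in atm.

P₂ ≈ 1.86 atm

From PV = nRT: V₁ = nRT₁/P₁ = 1.870 L.
Isochoric, so P/T is constant: V₂ = V₁; P₂ = P₁·(T₂/T₁) = 1.858 atm.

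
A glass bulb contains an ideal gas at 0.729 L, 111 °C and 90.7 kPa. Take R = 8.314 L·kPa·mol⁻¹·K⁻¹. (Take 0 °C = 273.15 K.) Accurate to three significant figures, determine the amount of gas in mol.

n ≈ 0.0207 mol

Convert: T = 384.15 K.
PV = nRT ⇒ n = PV/(RT) = (90.7 × 0.729) / (8.314 × 384.15)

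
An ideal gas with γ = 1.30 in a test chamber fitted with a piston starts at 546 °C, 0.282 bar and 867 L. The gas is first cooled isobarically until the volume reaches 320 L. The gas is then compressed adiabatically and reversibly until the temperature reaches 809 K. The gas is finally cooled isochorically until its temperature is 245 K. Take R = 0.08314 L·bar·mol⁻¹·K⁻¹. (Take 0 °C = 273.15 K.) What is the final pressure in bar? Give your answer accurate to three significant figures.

Convert: T₁ = 819.1 K.
P constant ⇒ V ∝ T: P₂ = P₁; T₂ = T₁·(V₂/V₁) = 302.3 K.
Adiabatic (γ = 1.30), T V^(γ−1) and P V^γ constant: P₃ = P₂·(T₃/T₂)^(γ/(γ−1)) = 20.07 bar; V₃ = V₂·(T₂/T₃)^(1/(γ−1)) = 12.03 L.
V constant ⇒ P ∝ T: V₄ = V₃; P₄ = P₃·(T₄/T₃) = 6.078 bar.

P₄ ≈ 6.08 bar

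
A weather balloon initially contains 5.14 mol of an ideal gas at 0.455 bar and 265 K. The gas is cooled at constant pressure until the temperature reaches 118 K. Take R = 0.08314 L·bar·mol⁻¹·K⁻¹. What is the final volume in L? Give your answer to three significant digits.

From PV = nRT: V₁ = nRT₁/P₁ = 248.9 L.
Isobaric, so V/T is constant: P₂ = P₁; V₂ = V₁·(T₂/T₁) = 110.8 L.

V₂ ≈ 111 L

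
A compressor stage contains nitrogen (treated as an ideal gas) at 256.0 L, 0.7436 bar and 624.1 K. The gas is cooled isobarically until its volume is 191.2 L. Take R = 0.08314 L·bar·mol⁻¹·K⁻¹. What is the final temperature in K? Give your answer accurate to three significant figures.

T₂ ≈ 466 K

P constant ⇒ V ∝ T: P₂ = P₁; T₂ = T₁·(V₂/V₁) = 466.1 K.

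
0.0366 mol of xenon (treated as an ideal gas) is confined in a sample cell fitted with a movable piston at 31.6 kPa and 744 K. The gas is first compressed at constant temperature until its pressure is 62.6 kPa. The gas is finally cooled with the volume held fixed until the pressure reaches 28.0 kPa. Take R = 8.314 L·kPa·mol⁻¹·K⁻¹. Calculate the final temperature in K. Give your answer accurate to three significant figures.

From PV = nRT: V₁ = nRT₁/P₁ = 7.164 L.
T constant ⇒ Boyle's law P V = const: T₂ = T₁; V₂ = V₁·(P₁/P₂) = 3.617 L.
V constant ⇒ P ∝ T: V₃ = V₂; T₃ = T₂·(P₃/P₂) = 332.8 K.

T₃ ≈ 333 K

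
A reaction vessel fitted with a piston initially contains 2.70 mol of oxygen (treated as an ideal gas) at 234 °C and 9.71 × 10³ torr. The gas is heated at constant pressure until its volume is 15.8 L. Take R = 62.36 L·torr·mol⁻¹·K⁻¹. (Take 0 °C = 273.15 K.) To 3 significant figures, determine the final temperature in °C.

T₂ ≈ 638 °C

Convert: T₁ = 507.1 K.
From PV = nRT: V₁ = nRT₁/P₁ = 8.794 L.
Isobaric, so V/T is constant: P₂ = P₁; T₂ = T₁·(V₂/V₁) = 911.2 K.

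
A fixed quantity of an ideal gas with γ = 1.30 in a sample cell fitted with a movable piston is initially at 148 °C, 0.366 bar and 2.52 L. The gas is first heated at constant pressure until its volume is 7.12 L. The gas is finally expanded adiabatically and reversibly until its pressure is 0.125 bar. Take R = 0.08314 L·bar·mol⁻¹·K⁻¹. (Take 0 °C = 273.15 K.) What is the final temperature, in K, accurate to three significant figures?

T₃ ≈ 929 K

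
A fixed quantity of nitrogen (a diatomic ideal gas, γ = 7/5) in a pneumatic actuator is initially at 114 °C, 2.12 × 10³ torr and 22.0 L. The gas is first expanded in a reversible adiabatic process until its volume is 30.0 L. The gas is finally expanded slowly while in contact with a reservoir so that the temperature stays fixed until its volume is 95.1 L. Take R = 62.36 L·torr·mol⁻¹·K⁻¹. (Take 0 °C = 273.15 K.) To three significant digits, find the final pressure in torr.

Convert: T₁ = 387.1 K.
Adiabatic (γ = 7/5), T V^(γ−1) and P V^γ constant: T₂ = T₁·(V₁/V₂)^(γ−1) = 342.0 K; P₂ = P₁·(V₁/V₂)^γ = 1373 torr.
Isothermal, so P V is constant: T₃ = T₂; P₃ = P₂·(V₂/V₃) = 433.2 torr.

P₃ ≈ 433 torr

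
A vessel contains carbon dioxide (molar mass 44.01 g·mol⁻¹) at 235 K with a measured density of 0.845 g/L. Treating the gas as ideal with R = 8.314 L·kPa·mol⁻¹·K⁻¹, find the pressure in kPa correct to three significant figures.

ρ = PM/(RT) ⇒ P = ρRT/M = (0.845 × 8.314 × 235.0) / 44.01

P ≈ 37.5 kPa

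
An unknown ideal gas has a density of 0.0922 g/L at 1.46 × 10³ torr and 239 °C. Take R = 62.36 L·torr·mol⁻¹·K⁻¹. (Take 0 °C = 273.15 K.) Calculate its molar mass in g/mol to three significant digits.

M ≈ 2.02 g/mol

ρ = PM/(RT) ⇒ M = ρRT/P = (0.0922 × 62.36 × 512.1) / 1.46e+03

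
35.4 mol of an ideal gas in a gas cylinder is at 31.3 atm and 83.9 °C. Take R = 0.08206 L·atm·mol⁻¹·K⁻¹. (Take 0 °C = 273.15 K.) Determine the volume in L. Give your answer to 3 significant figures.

V ≈ 33.1 L

Convert: T = 357.05 K.
PV = nRT ⇒ V = nRT/P = (35.4 × 0.08206 × 357.05) / 31.3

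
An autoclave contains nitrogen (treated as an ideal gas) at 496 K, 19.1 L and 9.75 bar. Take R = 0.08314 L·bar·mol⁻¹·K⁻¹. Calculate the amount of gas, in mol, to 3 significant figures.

n ≈ 4.52 mol

PV = nRT ⇒ n = PV/(RT) = (9.75 × 19.1) / (0.08314 × 496)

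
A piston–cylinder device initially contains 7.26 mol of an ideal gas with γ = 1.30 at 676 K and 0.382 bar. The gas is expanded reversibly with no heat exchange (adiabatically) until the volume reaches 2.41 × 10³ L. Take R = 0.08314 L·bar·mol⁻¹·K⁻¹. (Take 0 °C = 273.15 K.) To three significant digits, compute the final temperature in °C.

T₂ ≈ 256 °C

From PV = nRT: V₁ = nRT₁/P₁ = 1068 L.
Reversible adiabatic, γ = 1.30: T₂ = T₁·(V₁/V₂)^(γ−1) = 529.6 K; P₂ = P₁·(V₁/V₂)^γ = 0.1326 bar.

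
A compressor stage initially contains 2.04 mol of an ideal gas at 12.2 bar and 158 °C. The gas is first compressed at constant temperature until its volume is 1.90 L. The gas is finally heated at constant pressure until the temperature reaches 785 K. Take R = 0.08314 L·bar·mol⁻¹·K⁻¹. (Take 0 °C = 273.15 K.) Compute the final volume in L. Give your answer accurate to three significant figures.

V₃ ≈ 3.46 L

Convert: T₁ = 431.1 K.
From PV = nRT: V₁ = nRT₁/P₁ = 5.994 L.
Isothermal, so P V is constant: T₂ = T₁; P₂ = P₁·(V₁/V₂) = 38.49 bar.
P constant ⇒ V ∝ T: P₃ = P₂; V₃ = V₂·(T₃/T₂) = 3.459 L.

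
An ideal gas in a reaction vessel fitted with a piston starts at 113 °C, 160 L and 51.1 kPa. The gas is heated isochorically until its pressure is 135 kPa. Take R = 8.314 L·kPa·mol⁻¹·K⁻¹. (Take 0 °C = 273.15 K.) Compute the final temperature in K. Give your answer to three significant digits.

T₂ ≈ 1.02e+03 K

Convert: T₁ = 386.1 K.
Isochoric, so P/T is constant: V₂ = V₁; T₂ = T₁·(P₂/P₁) = 1020 K.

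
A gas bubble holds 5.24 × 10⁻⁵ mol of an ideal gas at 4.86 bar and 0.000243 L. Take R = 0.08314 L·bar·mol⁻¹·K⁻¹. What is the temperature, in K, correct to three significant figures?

T ≈ 271 K

PV = nRT ⇒ T = PV/(nR) = (4.86 × 0.000243) / (5.24e-05 × 0.08314)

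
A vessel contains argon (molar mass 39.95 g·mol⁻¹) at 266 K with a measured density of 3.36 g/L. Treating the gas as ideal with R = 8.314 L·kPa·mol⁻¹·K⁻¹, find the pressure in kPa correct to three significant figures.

ρ = PM/(RT) ⇒ P = ρRT/M = (3.36 × 8.314 × 266.0) / 39.95

P ≈ 186 kPa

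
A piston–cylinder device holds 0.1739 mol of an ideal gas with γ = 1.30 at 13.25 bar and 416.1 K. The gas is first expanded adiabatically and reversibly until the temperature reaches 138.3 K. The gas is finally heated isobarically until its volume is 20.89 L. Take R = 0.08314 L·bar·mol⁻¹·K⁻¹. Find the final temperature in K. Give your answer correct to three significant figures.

T₃ ≈ 162 K

From PV = nRT: V₁ = nRT₁/P₁ = 0.4540 L.
Reversible adiabatic, γ = 1.30: P₂ = P₁·(T₂/T₁)^(γ/(γ−1)) = 0.1120 bar; V₂ = V₁·(T₁/T₂)^(1/(γ−1)) = 17.85 L.
P constant ⇒ V ∝ T: P₃ = P₂; T₃ = T₂·(V₃/V₂) = 161.8 K.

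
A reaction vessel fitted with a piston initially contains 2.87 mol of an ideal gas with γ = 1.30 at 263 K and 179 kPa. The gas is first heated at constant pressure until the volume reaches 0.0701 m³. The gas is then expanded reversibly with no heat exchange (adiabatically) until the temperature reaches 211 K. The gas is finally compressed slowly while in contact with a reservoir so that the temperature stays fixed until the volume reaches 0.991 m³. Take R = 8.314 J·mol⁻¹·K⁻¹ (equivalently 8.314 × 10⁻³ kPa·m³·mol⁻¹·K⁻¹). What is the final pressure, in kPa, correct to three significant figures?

From PV = nRT: V₁ = nRT₁/P₁ = 0.03506 m³.
Isobaric, so V/T is constant: P₂ = P₁; T₂ = T₁·(V₂/V₁) = 525.9 K.
Reversible adiabatic, γ = 1.30: P₃ = P₂·(T₃/T₂)^(γ/(γ−1)) = 3.422 kPa; V₃ = V₂·(T₂/T₃)^(1/(γ−1)) = 1.471 m³.
T constant ⇒ Boyle's law P V = const: T₄ = T₃; P₄ = P₃·(V₃/V₄) = 5.080 kPa.

P₄ ≈ 5.08 kPa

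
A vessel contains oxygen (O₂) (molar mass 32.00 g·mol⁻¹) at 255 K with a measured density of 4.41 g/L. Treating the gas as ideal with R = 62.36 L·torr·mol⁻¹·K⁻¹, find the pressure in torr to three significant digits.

ρ = PM/(RT) ⇒ P = ρRT/M = (4.41 × 62.36 × 255.0) / 32.00

P ≈ 2.19e+03 torr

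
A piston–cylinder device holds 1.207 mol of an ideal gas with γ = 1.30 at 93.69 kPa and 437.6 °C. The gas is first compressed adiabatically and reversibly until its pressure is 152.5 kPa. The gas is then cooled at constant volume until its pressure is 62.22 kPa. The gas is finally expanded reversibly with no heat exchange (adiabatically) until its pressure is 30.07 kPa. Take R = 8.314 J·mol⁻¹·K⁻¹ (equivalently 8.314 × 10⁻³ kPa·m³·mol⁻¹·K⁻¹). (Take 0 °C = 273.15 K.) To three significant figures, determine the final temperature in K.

T₄ ≈ 274 K

Convert: T₁ = 710.8 K.
From PV = nRT: V₁ = nRT₁/P₁ = 0.07613 m³.
Reversible adiabatic, γ = 1.30: T₂ = T₁·(P₂/P₁)^((γ−1)/γ) = 795.3 K; V₂ = V₁·(P₁/P₂)^(1/γ) = 0.05233 m³.
V constant ⇒ P ∝ T: V₃ = V₂; T₃ = T₂·(P₃/P₂) = 324.5 K.
Adiabatic (γ = 1.30), T V^(γ−1) and P V^γ constant: T₄ = T₃·(P₄/P₃)^((γ−1)/γ) = 274.4 K; V₄ = V₃·(P₃/P₄)^(1/γ) = 0.09156 m³.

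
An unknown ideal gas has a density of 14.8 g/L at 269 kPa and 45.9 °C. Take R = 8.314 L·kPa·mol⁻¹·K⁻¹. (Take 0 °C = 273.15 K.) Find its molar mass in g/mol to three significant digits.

ρ = PM/(RT) ⇒ M = ρRT/P = (14.8 × 8.314 × 319.0) / 269

M ≈ 146 g/mol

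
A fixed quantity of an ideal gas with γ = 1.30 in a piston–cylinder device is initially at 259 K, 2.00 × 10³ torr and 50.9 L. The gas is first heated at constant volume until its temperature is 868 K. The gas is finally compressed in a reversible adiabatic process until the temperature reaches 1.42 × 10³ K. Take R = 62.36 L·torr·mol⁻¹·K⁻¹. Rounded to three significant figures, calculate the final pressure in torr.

P₃ ≈ 5.66e+04 torr

Isochoric, so P/T is constant: V₂ = V₁; P₂ = P₁·(T₂/T₁) = 6703 torr.
Reversible adiabatic, γ = 1.30: P₃ = P₂·(T₃/T₂)^(γ/(γ−1)) = 5.657e+04 torr; V₃ = V₂·(T₂/T₃)^(1/(γ−1)) = 9.866 L.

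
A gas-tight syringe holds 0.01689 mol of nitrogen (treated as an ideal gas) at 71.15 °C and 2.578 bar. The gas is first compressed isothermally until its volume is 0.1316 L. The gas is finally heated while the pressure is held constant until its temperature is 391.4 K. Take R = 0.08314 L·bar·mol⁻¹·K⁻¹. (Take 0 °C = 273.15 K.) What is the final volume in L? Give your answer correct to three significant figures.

V₃ ≈ 0.150 L

Convert: T₁ = 344.3 K.
From PV = nRT: V₁ = nRT₁/P₁ = 0.1875 L.
T constant ⇒ Boyle's law P V = const: T₂ = T₁; P₂ = P₁·(V₁/V₂) = 3.674 bar.
P constant ⇒ V ∝ T: P₃ = P₂; V₃ = V₂·(T₃/T₂) = 0.1496 L.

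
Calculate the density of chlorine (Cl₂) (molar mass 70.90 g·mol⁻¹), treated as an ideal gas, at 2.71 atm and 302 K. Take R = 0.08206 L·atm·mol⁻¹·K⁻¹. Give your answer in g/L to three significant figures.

ρ = PM/(RT) = (2.71 × 70.90) / (0.08206 × 302.0)

ρ ≈ 7.75 g/L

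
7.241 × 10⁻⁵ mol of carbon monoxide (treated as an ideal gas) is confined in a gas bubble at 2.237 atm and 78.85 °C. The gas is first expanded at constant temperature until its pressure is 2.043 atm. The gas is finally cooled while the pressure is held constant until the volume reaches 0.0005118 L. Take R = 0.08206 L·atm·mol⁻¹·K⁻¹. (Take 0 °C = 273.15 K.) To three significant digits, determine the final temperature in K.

Convert: T₁ = 352.0 K.
From PV = nRT: V₁ = nRT₁/P₁ = 0.0009350 L.
T constant ⇒ Boyle's law P V = const: T₂ = T₁; V₂ = V₁·(P₁/P₂) = 0.001024 L.
P constant ⇒ V ∝ T: P₃ = P₂; T₃ = T₂·(V₃/V₂) = 176.0 K.

T₃ ≈ 176 K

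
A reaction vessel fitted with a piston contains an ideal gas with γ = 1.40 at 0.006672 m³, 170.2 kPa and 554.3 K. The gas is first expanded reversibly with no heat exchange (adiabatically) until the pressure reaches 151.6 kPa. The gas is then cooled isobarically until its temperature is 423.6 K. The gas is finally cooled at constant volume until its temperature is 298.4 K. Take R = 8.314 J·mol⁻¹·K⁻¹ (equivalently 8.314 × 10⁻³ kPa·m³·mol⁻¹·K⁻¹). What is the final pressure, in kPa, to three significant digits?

P₄ ≈ 107 kPa

Adiabatic (γ = 1.40), T V^(γ−1) and P V^γ constant: T₂ = T₁·(P₂/P₁)^((γ−1)/γ) = 536.3 K; V₂ = V₁·(P₁/P₂)^(1/γ) = 0.007247 m³.
P constant ⇒ V ∝ T: P₃ = P₂; V₃ = V₂·(T₃/T₂) = 0.005724 m³.
Isochoric, so P/T is constant: V₄ = V₃; P₄ = P₃·(T₄/T₃) = 106.8 kPa.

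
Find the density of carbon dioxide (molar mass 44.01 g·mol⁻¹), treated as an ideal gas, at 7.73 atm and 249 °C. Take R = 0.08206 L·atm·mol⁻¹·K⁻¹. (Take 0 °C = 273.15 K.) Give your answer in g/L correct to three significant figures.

ρ = PM/(RT) = (7.73 × 44.01) / (0.08206 × 522.1)

ρ ≈ 7.94 g/L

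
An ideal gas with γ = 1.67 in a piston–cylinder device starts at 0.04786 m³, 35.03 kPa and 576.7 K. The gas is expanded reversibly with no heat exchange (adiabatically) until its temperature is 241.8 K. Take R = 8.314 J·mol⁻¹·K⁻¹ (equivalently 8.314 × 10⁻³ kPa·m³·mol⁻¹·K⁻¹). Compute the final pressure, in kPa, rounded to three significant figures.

P₂ ≈ 4.01 kPa

Reversible adiabatic, γ = 1.67: P₂ = P₁·(T₂/T₁)^(γ/(γ−1)) = 4.013 kPa; V₂ = V₁·(T₁/T₂)^(1/(γ−1)) = 0.1751 m³.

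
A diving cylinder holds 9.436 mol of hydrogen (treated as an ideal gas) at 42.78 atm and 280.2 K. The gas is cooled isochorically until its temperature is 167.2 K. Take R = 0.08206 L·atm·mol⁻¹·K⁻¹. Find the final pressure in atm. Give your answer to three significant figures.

P₂ ≈ 25.5 atm

From PV = nRT: V₁ = nRT₁/P₁ = 5.072 L.
V constant ⇒ P ∝ T: V₂ = V₁; P₂ = P₁·(T₂/T₁) = 25.53 atm.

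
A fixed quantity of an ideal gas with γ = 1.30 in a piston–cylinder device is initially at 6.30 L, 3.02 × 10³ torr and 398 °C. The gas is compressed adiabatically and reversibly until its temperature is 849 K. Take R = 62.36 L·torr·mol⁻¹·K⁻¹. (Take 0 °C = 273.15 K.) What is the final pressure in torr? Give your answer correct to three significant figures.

P₂ ≈ 8.36e+03 torr

Convert: T₁ = 671.1 K.
Reversible adiabatic, γ = 1.30: P₂ = P₁·(T₂/T₁)^(γ/(γ−1)) = 8364 torr; V₂ = V₁·(T₁/T₂)^(1/(γ−1)) = 2.878 L.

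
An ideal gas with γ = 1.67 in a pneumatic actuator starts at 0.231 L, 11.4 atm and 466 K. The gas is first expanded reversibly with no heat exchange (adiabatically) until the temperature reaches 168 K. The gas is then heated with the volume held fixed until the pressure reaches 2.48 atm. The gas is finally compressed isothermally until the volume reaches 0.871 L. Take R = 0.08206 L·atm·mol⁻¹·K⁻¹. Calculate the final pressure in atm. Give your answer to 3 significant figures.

Reversible adiabatic, γ = 1.67: P₂ = P₁·(T₂/T₁)^(γ/(γ−1)) = 0.8964 atm; V₂ = V₁·(T₁/T₂)^(1/(γ−1)) = 1.059 L.
V constant ⇒ P ∝ T: V₃ = V₂; T₃ = T₂·(P₃/P₂) = 464.8 K.
Isothermal, so P V is constant: T₄ = T₃; P₄ = P₃·(V₃/V₄) = 3.015 atm.

P₄ ≈ 3.02 atm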